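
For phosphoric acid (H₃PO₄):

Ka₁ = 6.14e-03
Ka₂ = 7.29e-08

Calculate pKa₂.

pKa₂ = -log(Ka₂) = -log(7.29e-08) = 7.14.

pK_{a2} = 7.14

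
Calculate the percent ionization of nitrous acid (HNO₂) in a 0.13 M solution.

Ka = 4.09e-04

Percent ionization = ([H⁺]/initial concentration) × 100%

Using Ka equilibrium: x² + Ka×x - Ka×C = 0. Solving: [H⁺] = 7.0901e-03. Percent = (7.0901e-03/0.13) × 100

Percent ionization = 5.45%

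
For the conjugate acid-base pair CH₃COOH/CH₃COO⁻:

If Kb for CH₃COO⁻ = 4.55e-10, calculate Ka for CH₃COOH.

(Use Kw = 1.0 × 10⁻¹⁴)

For a conjugate pair Ka × Kb = Kw, so Ka = Kw/Kb = 1.0 × 10⁻¹⁴ / 4.55e-10 = 2.20e-05.

K_a = 2.20e-05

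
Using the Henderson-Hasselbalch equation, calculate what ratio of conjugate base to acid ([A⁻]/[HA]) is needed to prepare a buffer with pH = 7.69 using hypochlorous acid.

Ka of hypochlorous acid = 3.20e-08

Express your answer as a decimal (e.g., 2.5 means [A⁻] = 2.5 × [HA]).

pKa = -log(3.20e-08) = 7.4949. pH = pKa + log([A⁻]/[HA]), so log([A⁻]/[HA]) = pH − pKa = 7.69 − 7.4949 = 0.1951. [A⁻]/[HA] = 10^(0.1951) = 1.57

[A⁻]/[HA] = 1.57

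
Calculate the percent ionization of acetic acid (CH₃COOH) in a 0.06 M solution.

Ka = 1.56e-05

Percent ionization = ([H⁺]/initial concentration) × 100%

Using Ka equilibrium: x² + Ka×x - Ka×C = 0. Solving: [H⁺] = 9.5970e-04. Percent = (9.5970e-04/0.06) × 100

Percent ionization = 1.6%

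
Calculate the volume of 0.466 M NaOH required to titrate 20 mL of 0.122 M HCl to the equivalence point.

At equivalence: moles acid = moles base. moles HCl = 0.122 × 20/1000 = 0.00244 mol. V_base = moles / 0.466 × 1000 = 5.2 mL.

V_{base} = 5.2 mL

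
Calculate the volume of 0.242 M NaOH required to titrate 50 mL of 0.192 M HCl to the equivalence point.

At equivalence: moles acid = moles base. moles HCl = 0.192 × 50/1000 = 0.0096 mol. V_base = moles / 0.242 × 1000 = 39.7 mL.

V_{base} = 39.7 mL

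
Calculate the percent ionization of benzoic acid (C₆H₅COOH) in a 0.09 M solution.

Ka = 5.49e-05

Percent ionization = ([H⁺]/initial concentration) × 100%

Using Ka equilibrium: x² + Ka×x - Ka×C = 0. Solving: [H⁺] = 2.1956e-03. Percent = (2.1956e-03/0.09) × 100

Percent ionization = 2.44%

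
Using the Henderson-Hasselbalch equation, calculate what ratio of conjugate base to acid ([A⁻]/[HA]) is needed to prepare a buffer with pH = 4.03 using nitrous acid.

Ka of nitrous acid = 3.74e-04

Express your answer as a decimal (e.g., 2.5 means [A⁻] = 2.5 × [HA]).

pKa = -log(3.74e-04) = 3.4271. pH = pKa + log([A⁻]/[HA]), so log([A⁻]/[HA]) = pH − pKa = 4.03 − 3.4271 = 0.6029. [A⁻]/[HA] = 10^(0.6029) = 4.01

[A⁻]/[HA] = 4.01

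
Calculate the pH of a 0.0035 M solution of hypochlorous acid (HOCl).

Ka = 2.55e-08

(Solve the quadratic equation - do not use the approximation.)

x² + Ka×x - Ka×C = 0. Using quadratic formula: [H⁺] = 9.4345e-06

pH = 5.03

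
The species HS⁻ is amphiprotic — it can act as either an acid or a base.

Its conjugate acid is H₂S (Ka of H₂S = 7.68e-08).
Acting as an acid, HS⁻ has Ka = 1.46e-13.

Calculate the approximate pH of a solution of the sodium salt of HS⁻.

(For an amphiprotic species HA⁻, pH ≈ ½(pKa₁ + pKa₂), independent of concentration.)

pKa₁ = -log(7.68e-08) = 7.11; pKa₂ = -log(1.46e-13) = 12.84. For an amphiprotic species, pH ≈ ½(pKa₁ + pKa₂) = ½(7.11 + 12.84) = 9.98.

pH = 9.98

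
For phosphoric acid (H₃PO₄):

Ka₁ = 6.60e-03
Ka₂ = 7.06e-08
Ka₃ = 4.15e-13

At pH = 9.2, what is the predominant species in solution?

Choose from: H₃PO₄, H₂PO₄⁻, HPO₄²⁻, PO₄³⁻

pKa₁ = 2.18, pKa₂ = 7.15, pKa₃ = 12.38. For a polyprotic acid the predominant species crosses at each pKa: below pKa_n the protonated form dominates, above it the deprotonated form does. At pH = 9.2, the predominant species is HPO₄²⁻.

HPO₄²⁻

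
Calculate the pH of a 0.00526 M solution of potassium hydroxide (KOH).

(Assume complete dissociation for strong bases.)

[OH⁻] = 0.00526 M for strong base. pOH = -log[OH⁻] = 2.28, pH = 14 - pOH

pH = 11.72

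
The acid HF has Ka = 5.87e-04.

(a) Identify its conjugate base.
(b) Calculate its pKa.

(a) The conjugate base is formed by removing one H⁺ from HF, giving F⁻. (b) pKa = -log(Ka) = -log(5.87e-04) = 3.23.

Conjugate base: F⁻; pK_a = 3.23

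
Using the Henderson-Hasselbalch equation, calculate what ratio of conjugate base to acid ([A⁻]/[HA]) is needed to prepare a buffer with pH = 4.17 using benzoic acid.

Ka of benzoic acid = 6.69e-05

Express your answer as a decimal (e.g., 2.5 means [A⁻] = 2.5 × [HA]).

pKa = -log(6.69e-05) = 4.1746. pH = pKa + log([A⁻]/[HA]), so log([A⁻]/[HA]) = pH − pKa = 4.17 − 4.1746 = -0.0046. [A⁻]/[HA] = 10^(-0.0046) = 0.990

[A⁻]/[HA] = 0.990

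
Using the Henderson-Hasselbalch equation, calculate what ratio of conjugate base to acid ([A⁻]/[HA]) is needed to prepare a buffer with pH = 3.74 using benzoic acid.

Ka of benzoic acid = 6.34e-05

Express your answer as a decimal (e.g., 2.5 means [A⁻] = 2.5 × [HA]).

pKa = -log(6.34e-05) = 4.1979. pH = pKa + log([A⁻]/[HA]), so log([A⁻]/[HA]) = pH − pKa = 3.74 − 4.1979 = -0.4579. [A⁻]/[HA] = 10^(-0.4579) = 0.348

[A⁻]/[HA] = 0.348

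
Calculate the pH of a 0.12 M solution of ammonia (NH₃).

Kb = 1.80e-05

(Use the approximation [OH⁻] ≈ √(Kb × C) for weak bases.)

[OH⁻] = √(Kb × C) = √(1.80e-05 × 0.12) = 1.4697e-03. pOH = 2.83, pH = 14 - pOH

pH = 11.17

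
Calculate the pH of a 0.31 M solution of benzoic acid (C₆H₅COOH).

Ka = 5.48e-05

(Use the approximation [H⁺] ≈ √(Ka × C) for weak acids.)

[H⁺] = √(Ka × C) = √(5.48e-05 × 0.31) = 4.1217e-03. pH = -log(4.1217e-03)

pH = 2.38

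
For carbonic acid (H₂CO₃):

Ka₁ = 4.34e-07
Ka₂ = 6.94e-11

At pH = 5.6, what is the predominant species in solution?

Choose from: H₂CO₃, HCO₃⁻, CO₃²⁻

pKa₁ = 6.36, pKa₂ = 10.16. For a polyprotic acid the predominant species crosses at each pKa: below pKa_n the protonated form dominates, above it the deprotonated form does. At pH = 5.6, the predominant species is H₂CO₃.

H₂CO₃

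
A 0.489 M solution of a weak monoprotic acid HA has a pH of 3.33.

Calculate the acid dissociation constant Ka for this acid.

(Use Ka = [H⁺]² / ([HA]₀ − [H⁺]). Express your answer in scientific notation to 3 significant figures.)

[H⁺] = 10^(−pH) = 10^(−3.33) = 4.677e-04 M. For HA ⇌ H⁺ + A⁻, Ka = [H⁺][A⁻]/[HA] = [H⁺]² / ([HA]₀ − [H⁺]) = (4.677e-04)² / (0.489 − 4.677e-04) = 4.48e-07.

K_a = 4.48e-07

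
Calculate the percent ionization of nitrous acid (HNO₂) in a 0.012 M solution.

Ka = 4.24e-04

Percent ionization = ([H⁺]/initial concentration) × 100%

Using Ka equilibrium: x² + Ka×x - Ka×C = 0. Solving: [H⁺] = 2.0536e-03. Percent = (2.0536e-03/0.012) × 100

Percent ionization = 17.1%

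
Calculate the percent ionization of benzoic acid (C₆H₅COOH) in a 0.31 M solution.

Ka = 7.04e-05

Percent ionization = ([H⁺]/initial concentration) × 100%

Using Ka equilibrium: x² + Ka×x - Ka×C = 0. Solving: [H⁺] = 4.6365e-03. Percent = (4.6365e-03/0.31) × 100

Percent ionization = 1.5%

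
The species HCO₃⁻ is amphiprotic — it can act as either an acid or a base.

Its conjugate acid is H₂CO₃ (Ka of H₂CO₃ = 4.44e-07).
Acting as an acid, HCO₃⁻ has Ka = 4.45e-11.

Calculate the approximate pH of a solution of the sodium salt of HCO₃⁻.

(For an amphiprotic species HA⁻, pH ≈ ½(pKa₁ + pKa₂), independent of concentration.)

pKa₁ = -log(4.44e-07) = 6.35; pKa₂ = -log(4.45e-11) = 10.35. For an amphiprotic species, pH ≈ ½(pKa₁ + pKa₂) = ½(6.35 + 10.35) = 8.35.

pH = 8.35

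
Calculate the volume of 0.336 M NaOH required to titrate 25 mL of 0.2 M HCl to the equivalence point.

At equivalence: moles acid = moles base. moles HCl = 0.2 × 25/1000 = 0.005 mol. V_base = moles / 0.336 × 1000 = 14.9 mL.

V_{base} = 14.9 mL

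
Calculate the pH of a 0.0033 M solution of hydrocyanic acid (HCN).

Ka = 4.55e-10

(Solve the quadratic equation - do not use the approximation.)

x² + Ka×x - Ka×C = 0. Using quadratic formula: [H⁺] = 1.2251e-06

pH = 5.91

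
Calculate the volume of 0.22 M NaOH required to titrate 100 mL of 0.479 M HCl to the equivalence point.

At equivalence: moles acid = moles base. moles HCl = 0.479 × 100/1000 = 0.0479 mol. V_base = moles / 0.22 × 1000 = 217.7 mL.

V_{base} = 217.7 mL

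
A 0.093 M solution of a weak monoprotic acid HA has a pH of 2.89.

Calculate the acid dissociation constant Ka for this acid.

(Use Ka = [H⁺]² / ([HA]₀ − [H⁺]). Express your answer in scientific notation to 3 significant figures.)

[H⁺] = 10^(−pH) = 10^(−2.89) = 1.288e-03 M. For HA ⇌ H⁺ + A⁻, Ka = [H⁺][A⁻]/[HA] = [H⁺]² / ([HA]₀ − [H⁺]) = (1.288e-03)² / (0.093 − 1.288e-03) = 1.81e-05.

K_a = 1.81e-05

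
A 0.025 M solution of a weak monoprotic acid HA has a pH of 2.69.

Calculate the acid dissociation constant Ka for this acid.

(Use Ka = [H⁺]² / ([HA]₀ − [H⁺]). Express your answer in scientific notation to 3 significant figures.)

[H⁺] = 10^(−pH) = 10^(−2.69) = 2.042e-03 M. For HA ⇌ H⁺ + A⁻, Ka = [H⁺][A⁻]/[HA] = [H⁺]² / ([HA]₀ − [H⁺]) = (2.042e-03)² / (0.025 − 2.042e-03) = 1.82e-04.

K_a = 1.82e-04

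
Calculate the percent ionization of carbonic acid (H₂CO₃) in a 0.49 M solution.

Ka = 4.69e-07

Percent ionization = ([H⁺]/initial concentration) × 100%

Using Ka equilibrium: x² + Ka×x - Ka×C = 0. Solving: [H⁺] = 4.7915e-04. Percent = (4.7915e-04/0.49) × 100

Percent ionization = 0.0978%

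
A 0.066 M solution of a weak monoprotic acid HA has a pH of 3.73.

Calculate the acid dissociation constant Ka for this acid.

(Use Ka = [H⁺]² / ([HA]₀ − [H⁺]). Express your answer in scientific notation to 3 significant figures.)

[H⁺] = 10^(−pH) = 10^(−3.73) = 1.862e-04 M. For HA ⇌ H⁺ + A⁻, Ka = [H⁺][A⁻]/[HA] = [H⁺]² / ([HA]₀ − [H⁺]) = (1.862e-04)² / (0.066 − 1.862e-04) = 5.27e-07.

K_a = 5.27e-07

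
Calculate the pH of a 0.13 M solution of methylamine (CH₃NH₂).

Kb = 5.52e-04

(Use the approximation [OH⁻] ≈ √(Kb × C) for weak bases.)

[OH⁻] = √(Kb × C) = √(5.52e-04 × 0.13) = 8.4711e-03. pOH = 2.07, pH = 14 - pOH

pH = 11.93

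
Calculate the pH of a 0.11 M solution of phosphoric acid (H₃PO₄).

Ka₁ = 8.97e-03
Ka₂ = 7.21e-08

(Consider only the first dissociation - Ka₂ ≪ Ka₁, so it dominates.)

First dissociation dominates. From Ka₁ = [H⁺][HA⁻]/[H₂A], x² + Ka₁·x − Ka₁·C = 0 with C = 0.11 M and Ka₁ = 8.97e-03. Solving: [H⁺] = (−Ka₁ + √(Ka₁² + 4·Ka₁·C)) / 2 = 2.7245e-02 M. pH = -log(2.7245e-02) = 1.56.

pH = 1.56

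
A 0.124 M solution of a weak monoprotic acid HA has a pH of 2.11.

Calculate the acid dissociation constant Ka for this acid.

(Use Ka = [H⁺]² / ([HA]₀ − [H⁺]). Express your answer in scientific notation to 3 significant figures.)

[H⁺] = 10^(−pH) = 10^(−2.11) = 7.762e-03 M. For HA ⇌ H⁺ + A⁻, Ka = [H⁺][A⁻]/[HA] = [H⁺]² / ([HA]₀ − [H⁺]) = (7.762e-03)² / (0.124 − 7.762e-03) = 5.18e-04.

K_a = 5.18e-04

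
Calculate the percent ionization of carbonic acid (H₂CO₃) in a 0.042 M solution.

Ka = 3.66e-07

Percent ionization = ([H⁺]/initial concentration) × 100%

Using Ka equilibrium: x² + Ka×x - Ka×C = 0. Solving: [H⁺] = 1.2380e-04. Percent = (1.2380e-04/0.042) × 100

Percent ionization = 0.295%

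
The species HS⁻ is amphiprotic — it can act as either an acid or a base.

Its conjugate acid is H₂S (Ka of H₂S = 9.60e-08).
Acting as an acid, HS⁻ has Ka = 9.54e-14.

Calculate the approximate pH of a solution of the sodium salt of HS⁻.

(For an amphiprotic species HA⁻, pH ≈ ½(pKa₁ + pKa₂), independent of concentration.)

pKa₁ = -log(9.60e-08) = 7.02; pKa₂ = -log(9.54e-14) = 13.02. For an amphiprotic species, pH ≈ ½(pKa₁ + pKa₂) = ½(7.02 + 13.02) = 10.02.

pH = 10.02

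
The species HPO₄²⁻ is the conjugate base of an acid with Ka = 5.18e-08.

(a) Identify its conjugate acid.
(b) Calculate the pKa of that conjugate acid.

(a) The conjugate acid is formed by adding one H⁺ to HPO₄²⁻, giving H₂PO₄⁻. (b) pKa = -log(Ka) = -log(5.18e-08) = 7.29.

Conjugate acid: H₂PO₄⁻; pK_a = 7.29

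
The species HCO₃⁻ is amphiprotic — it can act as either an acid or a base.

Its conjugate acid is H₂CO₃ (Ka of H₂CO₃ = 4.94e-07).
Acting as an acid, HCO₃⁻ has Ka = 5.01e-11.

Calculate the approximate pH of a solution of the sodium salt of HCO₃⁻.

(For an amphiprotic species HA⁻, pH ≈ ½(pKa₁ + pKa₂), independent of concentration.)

pKa₁ = -log(4.94e-07) = 6.31; pKa₂ = -log(5.01e-11) = 10.30. For an amphiprotic species, pH ≈ ½(pKa₁ + pKa₂) = ½(6.31 + 10.30) = 8.30.

pH = 8.30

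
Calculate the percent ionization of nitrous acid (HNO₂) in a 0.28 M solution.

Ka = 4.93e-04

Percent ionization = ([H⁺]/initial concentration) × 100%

Using Ka equilibrium: x² + Ka×x - Ka×C = 0. Solving: [H⁺] = 1.1505e-02. Percent = (1.1505e-02/0.28) × 100

Percent ionization = 4.11%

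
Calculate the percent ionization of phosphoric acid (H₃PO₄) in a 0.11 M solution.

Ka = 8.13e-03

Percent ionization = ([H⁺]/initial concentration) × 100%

Using Ka equilibrium: x² + Ka×x - Ka×C = 0. Solving: [H⁺] = 2.6115e-02. Percent = (2.6115e-02/0.11) × 100

Percent ionization = 23.7%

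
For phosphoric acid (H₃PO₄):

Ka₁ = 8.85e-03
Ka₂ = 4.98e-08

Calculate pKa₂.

pKa₂ = -log(Ka₂) = -log(4.98e-08) = 7.30.

pK_{a2} = 7.30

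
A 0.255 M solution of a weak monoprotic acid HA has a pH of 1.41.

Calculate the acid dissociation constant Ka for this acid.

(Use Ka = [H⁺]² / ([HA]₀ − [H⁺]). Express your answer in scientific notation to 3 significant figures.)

[H⁺] = 10^(−pH) = 10^(−1.41) = 3.890e-02 M. For HA ⇌ H⁺ + A⁻, Ka = [H⁺][A⁻]/[HA] = [H⁺]² / ([HA]₀ − [H⁺]) = (3.890e-02)² / (0.255 − 3.890e-02) = 7.00e-03.

K_a = 7.00e-03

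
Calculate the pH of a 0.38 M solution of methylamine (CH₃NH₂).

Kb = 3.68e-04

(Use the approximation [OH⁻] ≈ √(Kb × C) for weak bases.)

[OH⁻] = √(Kb × C) = √(3.68e-04 × 0.38) = 1.1825e-02. pOH = 1.93, pH = 14 - pOH

pH = 12.07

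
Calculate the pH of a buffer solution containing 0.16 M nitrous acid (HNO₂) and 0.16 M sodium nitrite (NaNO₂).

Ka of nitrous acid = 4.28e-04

pKa = -log(4.28e-04) = 3.37. pH = pKa + log([A⁻]/[HA]) = 3.37 + log(0.16/0.16)

pH = 3.37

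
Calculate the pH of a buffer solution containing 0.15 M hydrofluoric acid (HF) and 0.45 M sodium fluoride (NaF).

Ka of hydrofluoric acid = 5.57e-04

pKa = -log(5.57e-04) = 3.25. pH = pKa + log([A⁻]/[HA]) = 3.25 + log(0.45/0.15)

pH = 3.73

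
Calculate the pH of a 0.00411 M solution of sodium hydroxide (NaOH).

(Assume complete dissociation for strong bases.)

[OH⁻] = 0.00411 M for strong base. pOH = -log[OH⁻] = 2.39, pH = 14 - pOH

pH = 11.61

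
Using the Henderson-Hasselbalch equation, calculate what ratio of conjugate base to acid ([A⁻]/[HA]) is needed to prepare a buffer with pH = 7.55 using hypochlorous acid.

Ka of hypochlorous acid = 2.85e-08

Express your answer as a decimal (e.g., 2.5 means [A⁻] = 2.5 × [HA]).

pKa = -log(2.85e-08) = 7.5452. pH = pKa + log([A⁻]/[HA]), so log([A⁻]/[HA]) = pH − pKa = 7.55 − 7.5452 = 0.0048. [A⁻]/[HA] = 10^(0.0048) = 1.01

[A⁻]/[HA] = 1.01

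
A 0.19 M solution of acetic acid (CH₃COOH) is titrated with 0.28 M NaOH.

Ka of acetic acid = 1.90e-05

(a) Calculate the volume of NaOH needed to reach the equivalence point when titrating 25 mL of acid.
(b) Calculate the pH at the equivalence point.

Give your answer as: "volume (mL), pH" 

moles acid = 0.19 × 25/1000 = 0.00475 mol; V_base = moles/0.28 × 1000 = 17.0 mL. At equivalence only the conjugate base is present: [A⁻] = 0.00475/0.042 = 1.1319e-01 M. Kb = Kw/Ka = 5.26e-10; [OH⁻] = √(Kb × [A⁻]) = 7.7184e-06; pOH = 5.11; pH = 14 - pOH = 8.89.

V = 17.0 mL, pH = 8.89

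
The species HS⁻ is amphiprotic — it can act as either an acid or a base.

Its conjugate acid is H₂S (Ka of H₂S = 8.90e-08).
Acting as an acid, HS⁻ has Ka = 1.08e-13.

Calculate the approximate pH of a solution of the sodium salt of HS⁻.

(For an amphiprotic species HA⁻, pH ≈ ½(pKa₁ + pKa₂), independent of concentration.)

pKa₁ = -log(8.90e-08) = 7.05; pKa₂ = -log(1.08e-13) = 12.97. For an amphiprotic species, pH ≈ ½(pKa₁ + pKa₂) = ½(7.05 + 12.97) = 10.01.

pH = 10.01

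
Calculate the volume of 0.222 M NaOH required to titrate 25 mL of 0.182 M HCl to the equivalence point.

At equivalence: moles acid = moles base. moles HCl = 0.182 × 25/1000 = 0.00455 mol. V_base = moles / 0.222 × 1000 = 20.5 mL.

V_{base} = 20.5 mL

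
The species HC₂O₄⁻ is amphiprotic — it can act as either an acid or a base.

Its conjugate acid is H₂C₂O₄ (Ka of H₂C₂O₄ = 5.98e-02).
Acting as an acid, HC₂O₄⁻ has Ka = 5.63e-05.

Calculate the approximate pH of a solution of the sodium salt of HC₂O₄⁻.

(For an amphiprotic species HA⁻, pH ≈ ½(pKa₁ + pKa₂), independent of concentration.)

pKa₁ = -log(5.98e-02) = 1.22; pKa₂ = -log(5.63e-05) = 4.25. For an amphiprotic species, pH ≈ ½(pKa₁ + pKa₂) = ½(1.22 + 4.25) = 2.74.

pH = 2.74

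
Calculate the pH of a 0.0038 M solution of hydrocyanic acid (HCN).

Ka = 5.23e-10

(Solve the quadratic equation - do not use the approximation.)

x² + Ka×x - Ka×C = 0. Using quadratic formula: [H⁺] = 1.4095e-06

pH = 5.85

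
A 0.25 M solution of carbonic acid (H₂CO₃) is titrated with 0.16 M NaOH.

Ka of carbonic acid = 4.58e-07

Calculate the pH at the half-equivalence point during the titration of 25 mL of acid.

At half-equivalence [HA] = [A⁻], so Henderson-Hasselbalch gives pH = pKa = -log(4.58e-07) = 6.34.

pH = pKa = 6.34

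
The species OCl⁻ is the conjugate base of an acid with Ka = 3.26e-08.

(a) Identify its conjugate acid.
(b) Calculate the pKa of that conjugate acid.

(a) The conjugate acid is formed by adding one H⁺ to OCl⁻, giving HOCl. (b) pKa = -log(Ka) = -log(3.26e-08) = 7.49.

Conjugate acid: HOCl; pK_a = 7.49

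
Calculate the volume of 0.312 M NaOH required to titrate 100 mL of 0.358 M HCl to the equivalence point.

At equivalence: moles acid = moles base. moles HCl = 0.358 × 100/1000 = 0.0358 mol. V_base = moles / 0.312 × 1000 = 114.7 mL.

V_{base} = 114.7 mL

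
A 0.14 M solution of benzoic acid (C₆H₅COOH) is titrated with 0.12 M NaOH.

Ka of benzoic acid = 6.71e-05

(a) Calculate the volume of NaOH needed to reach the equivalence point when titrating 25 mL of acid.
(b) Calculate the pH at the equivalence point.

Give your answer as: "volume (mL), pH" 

moles acid = 0.14 × 25/1000 = 0.0035 mol; V_base = moles/0.12 × 1000 = 29.2 mL. At equivalence only the conjugate base is present: [A⁻] = 0.0035/0.054 = 6.4615e-02 M. Kb = Kw/Ka = 1.49e-10; [OH⁻] = √(Kb × [A⁻]) = 3.1032e-06; pOH = 5.51; pH = 14 - pOH = 8.49.

V = 29.2 mL, pH = 8.49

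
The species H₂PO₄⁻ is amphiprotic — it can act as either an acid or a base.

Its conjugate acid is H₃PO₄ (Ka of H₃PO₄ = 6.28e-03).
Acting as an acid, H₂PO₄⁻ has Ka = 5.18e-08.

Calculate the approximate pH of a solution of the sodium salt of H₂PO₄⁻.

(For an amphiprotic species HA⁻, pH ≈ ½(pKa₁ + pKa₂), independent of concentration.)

pKa₁ = -log(6.28e-03) = 2.20; pKa₂ = -log(5.18e-08) = 7.29. For an amphiprotic species, pH ≈ ½(pKa₁ + pKa₂) = ½(2.20 + 7.29) = 4.74.

pH = 4.74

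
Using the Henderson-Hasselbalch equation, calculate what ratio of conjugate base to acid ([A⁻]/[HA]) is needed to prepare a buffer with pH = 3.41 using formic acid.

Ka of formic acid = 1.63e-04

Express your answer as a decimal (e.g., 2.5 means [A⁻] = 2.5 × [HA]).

pKa = -log(1.63e-04) = 3.7878. pH = pKa + log([A⁻]/[HA]), so log([A⁻]/[HA]) = pH − pKa = 3.41 − 3.7878 = -0.3778. [A⁻]/[HA] = 10^(-0.3778) = 0.419

[A⁻]/[HA] = 0.419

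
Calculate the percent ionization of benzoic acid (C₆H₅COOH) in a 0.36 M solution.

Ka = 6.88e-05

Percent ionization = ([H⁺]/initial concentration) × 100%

Using Ka equilibrium: x² + Ka×x - Ka×C = 0. Solving: [H⁺] = 4.9425e-03. Percent = (4.9425e-03/0.36) × 100

Percent ionization = 1.37%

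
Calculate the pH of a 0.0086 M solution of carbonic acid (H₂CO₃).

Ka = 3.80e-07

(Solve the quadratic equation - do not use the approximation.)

x² + Ka×x - Ka×C = 0. Using quadratic formula: [H⁺] = 5.6977e-05

pH = 4.24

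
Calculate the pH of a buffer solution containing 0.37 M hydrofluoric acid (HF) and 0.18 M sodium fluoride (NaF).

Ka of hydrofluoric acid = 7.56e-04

pKa = -log(7.56e-04) = 3.12. pH = pKa + log([A⁻]/[HA]) = 3.12 + log(0.18/0.37)

pH = 2.81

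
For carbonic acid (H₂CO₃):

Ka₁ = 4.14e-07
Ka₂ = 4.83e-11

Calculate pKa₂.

pKa₂ = -log(Ka₂) = -log(4.83e-11) = 10.32.

pK_{a2} = 10.32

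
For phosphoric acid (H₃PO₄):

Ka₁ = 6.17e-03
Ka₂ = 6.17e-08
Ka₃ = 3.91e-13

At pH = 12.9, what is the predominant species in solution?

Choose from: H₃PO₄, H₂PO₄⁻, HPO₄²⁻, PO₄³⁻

pKa₁ = 2.21, pKa₂ = 7.21, pKa₃ = 12.41. For a polyprotic acid the predominant species crosses at each pKa: below pKa_n the protonated form dominates, above it the deprotonated form does. At pH = 12.9, the predominant species is PO₄³⁻.

PO₄³⁻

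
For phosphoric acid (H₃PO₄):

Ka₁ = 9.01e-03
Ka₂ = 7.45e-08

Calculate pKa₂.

pKa₂ = -log(Ka₂) = -log(7.45e-08) = 7.13.

pK_{a2} = 7.13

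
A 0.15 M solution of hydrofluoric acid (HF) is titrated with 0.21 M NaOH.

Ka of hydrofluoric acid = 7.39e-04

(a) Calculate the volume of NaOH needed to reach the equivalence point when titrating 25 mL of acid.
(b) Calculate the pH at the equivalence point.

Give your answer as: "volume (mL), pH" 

moles acid = 0.15 × 25/1000 = 0.00375 mol; V_base = moles/0.21 × 1000 = 17.9 mL. At equivalence only the conjugate base is present: [A⁻] = 0.00375/0.043 = 8.7500e-02 M. Kb = Kw/Ka = 1.35e-11; [OH⁻] = √(Kb × [A⁻]) = 1.0881e-06; pOH = 5.96; pH = 14 - pOH = 8.04.

V = 17.9 mL, pH = 8.04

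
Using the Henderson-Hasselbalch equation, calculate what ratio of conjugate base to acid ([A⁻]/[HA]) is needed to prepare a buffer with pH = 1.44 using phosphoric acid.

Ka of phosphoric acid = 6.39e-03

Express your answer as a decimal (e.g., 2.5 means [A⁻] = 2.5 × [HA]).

pKa = -log(6.39e-03) = 2.1945. pH = pKa + log([A⁻]/[HA]), so log([A⁻]/[HA]) = pH − pKa = 1.44 − 2.1945 = -0.7545. [A⁻]/[HA] = 10^(-0.7545) = 0.176

[A⁻]/[HA] = 0.176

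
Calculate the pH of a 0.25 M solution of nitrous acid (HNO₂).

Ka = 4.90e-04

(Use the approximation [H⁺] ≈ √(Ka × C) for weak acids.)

[H⁺] = √(Ka × C) = √(4.90e-04 × 0.25) = 1.1068e-02. pH = -log(1.1068e-02)

pH = 1.96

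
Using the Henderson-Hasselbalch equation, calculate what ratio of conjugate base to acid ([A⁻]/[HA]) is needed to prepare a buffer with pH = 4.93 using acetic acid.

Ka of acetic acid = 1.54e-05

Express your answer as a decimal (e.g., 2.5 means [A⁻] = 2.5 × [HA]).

pKa = -log(1.54e-05) = 4.8125. pH = pKa + log([A⁻]/[HA]), so log([A⁻]/[HA]) = pH − pKa = 4.93 − 4.8125 = 0.1175. [A⁻]/[HA] = 10^(0.1175) = 1.31

[A⁻]/[HA] = 1.31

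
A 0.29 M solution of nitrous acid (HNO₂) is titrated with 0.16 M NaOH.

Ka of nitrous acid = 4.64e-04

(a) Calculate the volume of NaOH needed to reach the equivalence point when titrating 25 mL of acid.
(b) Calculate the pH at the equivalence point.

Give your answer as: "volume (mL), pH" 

moles acid = 0.29 × 25/1000 = 0.00725 mol; V_base = moles/0.16 × 1000 = 45.3 mL. At equivalence only the conjugate base is present: [A⁻] = 0.00725/0.070 = 1.0311e-01 M. Kb = Kw/Ka = 2.16e-11; [OH⁻] = √(Kb × [A⁻]) = 1.4907e-06; pOH = 5.83; pH = 14 - pOH = 8.17.

V = 45.3 mL, pH = 8.17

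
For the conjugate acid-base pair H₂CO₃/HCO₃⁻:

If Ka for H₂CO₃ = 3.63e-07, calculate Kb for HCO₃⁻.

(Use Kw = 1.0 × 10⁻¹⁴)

For a conjugate pair Ka × Kb = Kw, so Kb = Kw/Ka = 1.0 × 10⁻¹⁴ / 3.63e-07 = 2.75e-08.

K_b = 2.75e-08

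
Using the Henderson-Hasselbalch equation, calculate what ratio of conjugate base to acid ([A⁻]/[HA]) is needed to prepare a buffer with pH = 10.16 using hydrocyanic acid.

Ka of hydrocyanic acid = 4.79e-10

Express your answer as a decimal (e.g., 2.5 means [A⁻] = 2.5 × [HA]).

pKa = -log(4.79e-10) = 9.3197. pH = pKa + log([A⁻]/[HA]), so log([A⁻]/[HA]) = pH − pKa = 10.16 − 9.3197 = 0.8403. [A⁻]/[HA] = 10^(0.8403) = 6.92

[A⁻]/[HA] = 6.92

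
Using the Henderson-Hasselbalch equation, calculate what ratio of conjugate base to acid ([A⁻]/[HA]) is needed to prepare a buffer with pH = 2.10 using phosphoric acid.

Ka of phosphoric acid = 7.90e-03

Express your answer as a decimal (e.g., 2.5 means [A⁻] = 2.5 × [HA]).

pKa = -log(7.90e-03) = 2.1024. pH = pKa + log([A⁻]/[HA]), so log([A⁻]/[HA]) = pH − pKa = 2.10 − 2.1024 = -0.0024. [A⁻]/[HA] = 10^(-0.0024) = 0.995

[A⁻]/[HA] = 0.995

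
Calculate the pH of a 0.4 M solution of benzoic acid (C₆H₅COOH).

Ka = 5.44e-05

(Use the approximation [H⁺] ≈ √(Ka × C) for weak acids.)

[H⁺] = √(Ka × C) = √(5.44e-05 × 0.4) = 4.6648e-03. pH = -log(4.6648e-03)

pH = 2.33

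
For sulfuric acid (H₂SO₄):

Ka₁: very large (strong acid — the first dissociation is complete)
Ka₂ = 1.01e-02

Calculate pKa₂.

pKa₂ = -log(Ka₂) = -log(1.01e-02) = 2.00.

pK_{a2} = 2.00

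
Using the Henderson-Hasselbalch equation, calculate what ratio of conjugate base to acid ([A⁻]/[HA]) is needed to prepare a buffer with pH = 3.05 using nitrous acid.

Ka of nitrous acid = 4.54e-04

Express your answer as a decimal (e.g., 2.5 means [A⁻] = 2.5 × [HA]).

pKa = -log(4.54e-04) = 3.3429. pH = pKa + log([A⁻]/[HA]), so log([A⁻]/[HA]) = pH − pKa = 3.05 − 3.3429 = -0.2929. [A⁻]/[HA] = 10^(-0.2929) = 0.509

[A⁻]/[HA] = 0.509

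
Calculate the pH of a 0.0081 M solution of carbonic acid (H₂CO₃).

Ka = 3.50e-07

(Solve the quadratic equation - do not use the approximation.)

x² + Ka×x - Ka×C = 0. Using quadratic formula: [H⁺] = 5.3070e-05

pH = 4.28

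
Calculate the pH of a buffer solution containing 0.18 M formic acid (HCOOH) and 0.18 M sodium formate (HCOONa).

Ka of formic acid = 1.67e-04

pKa = -log(1.67e-04) = 3.78. pH = pKa + log([A⁻]/[HA]) = 3.78 + log(0.18/0.18)

pH = 3.78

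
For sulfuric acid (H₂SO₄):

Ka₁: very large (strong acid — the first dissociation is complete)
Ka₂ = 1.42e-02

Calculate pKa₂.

pKa₂ = -log(Ka₂) = -log(1.42e-02) = 1.85.

pK_{a2} = 1.85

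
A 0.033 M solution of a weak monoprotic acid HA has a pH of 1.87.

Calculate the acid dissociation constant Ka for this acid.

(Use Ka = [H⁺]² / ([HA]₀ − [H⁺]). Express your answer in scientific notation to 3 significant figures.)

[H⁺] = 10^(−pH) = 10^(−1.87) = 1.349e-02 M. For HA ⇌ H⁺ + A⁻, Ka = [H⁺][A⁻]/[HA] = [H⁺]² / ([HA]₀ − [H⁺]) = (1.349e-02)² / (0.033 − 1.349e-02) = 9.33e-03.

K_a = 9.33e-03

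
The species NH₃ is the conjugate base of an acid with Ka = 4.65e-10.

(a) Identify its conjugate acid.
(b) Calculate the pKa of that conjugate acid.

(a) The conjugate acid is formed by adding one H⁺ to NH₃, giving NH₄⁺. (b) pKa = -log(Ka) = -log(4.65e-10) = 9.33.

Conjugate acid: NH₄⁺; pK_a = 9.33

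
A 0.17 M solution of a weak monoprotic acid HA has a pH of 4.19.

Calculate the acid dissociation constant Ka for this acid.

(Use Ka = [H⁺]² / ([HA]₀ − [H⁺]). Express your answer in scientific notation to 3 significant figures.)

[H⁺] = 10^(−pH) = 10^(−4.19) = 6.457e-05 M. For HA ⇌ H⁺ + A⁻, Ka = [H⁺][A⁻]/[HA] = [H⁺]² / ([HA]₀ − [H⁺]) = (6.457e-05)² / (0.17 − 6.457e-05) = 2.45e-08.

K_a = 2.45e-08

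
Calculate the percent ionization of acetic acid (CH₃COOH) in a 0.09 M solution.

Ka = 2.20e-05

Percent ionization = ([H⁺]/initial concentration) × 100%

Using Ka equilibrium: x² + Ka×x - Ka×C = 0. Solving: [H⁺] = 1.3962e-03. Percent = (1.3962e-03/0.09) × 100

Percent ionization = 1.55%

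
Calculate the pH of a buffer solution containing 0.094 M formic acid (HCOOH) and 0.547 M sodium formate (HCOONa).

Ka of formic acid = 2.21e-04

pKa = -log(2.21e-04) = 3.66. pH = pKa + log([A⁻]/[HA]) = 3.66 + log(0.547/0.094)

pH = 4.42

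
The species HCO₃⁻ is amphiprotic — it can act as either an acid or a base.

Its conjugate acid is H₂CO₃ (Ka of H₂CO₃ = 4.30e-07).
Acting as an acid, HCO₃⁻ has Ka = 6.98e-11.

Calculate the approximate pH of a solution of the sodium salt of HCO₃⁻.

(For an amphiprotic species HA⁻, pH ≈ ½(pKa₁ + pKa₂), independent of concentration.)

pKa₁ = -log(4.30e-07) = 6.37; pKa₂ = -log(6.98e-11) = 10.16. For an amphiprotic species, pH ≈ ½(pKa₁ + pKa₂) = ½(6.37 + 10.16) = 8.26.

pH = 8.26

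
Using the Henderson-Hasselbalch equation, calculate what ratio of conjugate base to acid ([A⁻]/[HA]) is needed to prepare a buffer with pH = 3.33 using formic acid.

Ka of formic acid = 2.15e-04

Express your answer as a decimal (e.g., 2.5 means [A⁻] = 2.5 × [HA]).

pKa = -log(2.15e-04) = 3.6676. pH = pKa + log([A⁻]/[HA]), so log([A⁻]/[HA]) = pH − pKa = 3.33 − 3.6676 = -0.3376. [A⁻]/[HA] = 10^(-0.3376) = 0.460

[A⁻]/[HA] = 0.460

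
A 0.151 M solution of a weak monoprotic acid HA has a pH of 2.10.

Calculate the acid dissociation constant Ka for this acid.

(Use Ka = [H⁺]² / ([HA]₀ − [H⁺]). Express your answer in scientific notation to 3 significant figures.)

[H⁺] = 10^(−pH) = 10^(−2.10) = 7.943e-03 M. For HA ⇌ H⁺ + A⁻, Ka = [H⁺][A⁻]/[HA] = [H⁺]² / ([HA]₀ − [H⁺]) = (7.943e-03)² / (0.151 − 7.943e-03) = 4.41e-04.

K_a = 4.41e-04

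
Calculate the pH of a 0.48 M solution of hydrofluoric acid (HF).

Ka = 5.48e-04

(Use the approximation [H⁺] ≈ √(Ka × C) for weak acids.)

[H⁺] = √(Ka × C) = √(5.48e-04 × 0.48) = 1.6219e-02. pH = -log(1.6219e-02)

pH = 1.79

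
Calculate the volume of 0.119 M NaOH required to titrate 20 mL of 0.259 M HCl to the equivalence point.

At equivalence: moles acid = moles base. moles HCl = 0.259 × 20/1000 = 0.00518 mol. V_base = moles / 0.119 × 1000 = 43.5 mL.

V_{base} = 43.5 mL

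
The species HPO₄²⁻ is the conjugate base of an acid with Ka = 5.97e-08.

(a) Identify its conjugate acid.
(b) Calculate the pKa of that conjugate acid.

(a) The conjugate acid is formed by adding one H⁺ to HPO₄²⁻, giving H₂PO₄⁻. (b) pKa = -log(Ka) = -log(5.97e-08) = 7.22.

Conjugate acid: H₂PO₄⁻; pK_a = 7.22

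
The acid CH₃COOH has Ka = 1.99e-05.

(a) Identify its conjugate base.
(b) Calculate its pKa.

(a) The conjugate base is formed by removing one H⁺ from CH₃COOH, giving CH₃COO⁻. (b) pKa = -log(Ka) = -log(1.99e-05) = 4.70.

Conjugate base: CH₃COO⁻; pK_a = 4.70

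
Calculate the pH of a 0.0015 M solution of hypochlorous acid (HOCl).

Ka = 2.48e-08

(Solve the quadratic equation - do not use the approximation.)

x² + Ka×x - Ka×C = 0. Using quadratic formula: [H⁺] = 6.0868e-06

pH = 5.22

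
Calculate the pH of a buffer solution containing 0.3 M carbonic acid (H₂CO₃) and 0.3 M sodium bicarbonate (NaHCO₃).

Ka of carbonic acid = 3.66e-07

pKa = -log(3.66e-07) = 6.44. pH = pKa + log([A⁻]/[HA]) = 6.44 + log(0.3/0.3)

pH = 6.44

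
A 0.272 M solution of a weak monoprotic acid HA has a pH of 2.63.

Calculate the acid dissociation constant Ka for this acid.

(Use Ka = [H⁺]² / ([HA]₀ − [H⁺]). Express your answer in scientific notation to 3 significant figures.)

[H⁺] = 10^(−pH) = 10^(−2.63) = 2.344e-03 M. For HA ⇌ H⁺ + A⁻, Ka = [H⁺][A⁻]/[HA] = [H⁺]² / ([HA]₀ − [H⁺]) = (2.344e-03)² / (0.272 − 2.344e-03) = 2.04e-05.

K_a = 2.04e-05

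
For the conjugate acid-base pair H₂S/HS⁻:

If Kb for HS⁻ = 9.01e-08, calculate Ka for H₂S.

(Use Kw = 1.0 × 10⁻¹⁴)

For a conjugate pair Ka × Kb = Kw, so Ka = Kw/Kb = 1.0 × 10⁻¹⁴ / 9.01e-08 = 1.11e-07.

K_a = 1.11e-07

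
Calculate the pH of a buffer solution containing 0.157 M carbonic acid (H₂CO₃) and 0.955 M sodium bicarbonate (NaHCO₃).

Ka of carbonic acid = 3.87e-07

pKa = -log(3.87e-07) = 6.41. pH = pKa + log([A⁻]/[HA]) = 6.41 + log(0.955/0.157)

pH = 7.20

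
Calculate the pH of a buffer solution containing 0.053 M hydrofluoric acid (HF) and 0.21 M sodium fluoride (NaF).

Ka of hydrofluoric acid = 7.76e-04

pKa = -log(7.76e-04) = 3.11. pH = pKa + log([A⁻]/[HA]) = 3.11 + log(0.21/0.053)

pH = 3.71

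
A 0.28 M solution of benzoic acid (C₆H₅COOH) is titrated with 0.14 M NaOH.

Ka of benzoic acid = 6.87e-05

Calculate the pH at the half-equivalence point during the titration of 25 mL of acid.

At half-equivalence [HA] = [A⁻], so Henderson-Hasselbalch gives pH = pKa = -log(6.87e-05) = 4.16.

pH = pKa = 4.16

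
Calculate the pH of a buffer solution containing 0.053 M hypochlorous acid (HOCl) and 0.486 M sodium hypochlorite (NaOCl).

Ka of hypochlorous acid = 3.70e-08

pKa = -log(3.70e-08) = 7.43. pH = pKa + log([A⁻]/[HA]) = 7.43 + log(0.486/0.053)

pH = 8.39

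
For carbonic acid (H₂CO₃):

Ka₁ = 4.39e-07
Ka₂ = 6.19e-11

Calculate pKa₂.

pKa₂ = -log(Ka₂) = -log(6.19e-11) = 10.21.

pK_{a2} = 10.21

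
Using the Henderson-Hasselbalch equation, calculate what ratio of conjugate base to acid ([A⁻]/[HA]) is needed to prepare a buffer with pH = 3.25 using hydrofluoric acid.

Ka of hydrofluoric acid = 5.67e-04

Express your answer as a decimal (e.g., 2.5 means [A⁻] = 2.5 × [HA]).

pKa = -log(5.67e-04) = 3.2464. pH = pKa + log([A⁻]/[HA]), so log([A⁻]/[HA]) = pH − pKa = 3.25 − 3.2464 = 0.0036. [A⁻]/[HA] = 10^(0.0036) = 1.01

[A⁻]/[HA] = 1.01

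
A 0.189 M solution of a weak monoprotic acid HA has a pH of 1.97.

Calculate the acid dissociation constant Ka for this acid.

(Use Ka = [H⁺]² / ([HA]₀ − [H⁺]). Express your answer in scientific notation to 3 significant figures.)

[H⁺] = 10^(−pH) = 10^(−1.97) = 1.072e-02 M. For HA ⇌ H⁺ + A⁻, Ka = [H⁺][A⁻]/[HA] = [H⁺]² / ([HA]₀ − [H⁺]) = (1.072e-02)² / (0.189 − 1.072e-02) = 6.44e-04.

K_a = 6.44e-04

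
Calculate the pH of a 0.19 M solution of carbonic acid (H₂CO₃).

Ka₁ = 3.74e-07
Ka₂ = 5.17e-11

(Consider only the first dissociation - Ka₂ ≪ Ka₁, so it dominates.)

First dissociation dominates. From Ka₁ = [H⁺][HA⁻]/[H₂A], x² + Ka₁·x − Ka₁·C = 0 with C = 0.19 M and Ka₁ = 3.74e-07. Solving: [H⁺] = (−Ka₁ + √(Ka₁² + 4·Ka₁·C)) / 2 = 2.6638e-04 M. pH = -log(2.6638e-04) = 3.57.

pH = 3.57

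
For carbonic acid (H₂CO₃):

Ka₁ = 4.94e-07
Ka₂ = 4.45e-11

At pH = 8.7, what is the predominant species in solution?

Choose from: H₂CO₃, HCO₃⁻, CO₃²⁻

pKa₁ = 6.31, pKa₂ = 10.35. For a polyprotic acid the predominant species crosses at each pKa: below pKa_n the protonated form dominates, above it the deprotonated form does. At pH = 8.7, the predominant species is HCO₃⁻.

HCO₃⁻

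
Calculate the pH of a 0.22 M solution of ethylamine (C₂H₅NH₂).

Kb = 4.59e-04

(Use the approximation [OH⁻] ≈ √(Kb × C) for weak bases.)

[OH⁻] = √(Kb × C) = √(4.59e-04 × 0.22) = 1.0049e-02. pOH = 2.00, pH = 14 - pOH

pH = 12.00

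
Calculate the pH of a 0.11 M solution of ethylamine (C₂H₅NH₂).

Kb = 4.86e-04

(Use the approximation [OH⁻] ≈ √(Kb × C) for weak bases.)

[OH⁻] = √(Kb × C) = √(4.86e-04 × 0.11) = 7.3116e-03. pOH = 2.14, pH = 14 - pOH

pH = 11.86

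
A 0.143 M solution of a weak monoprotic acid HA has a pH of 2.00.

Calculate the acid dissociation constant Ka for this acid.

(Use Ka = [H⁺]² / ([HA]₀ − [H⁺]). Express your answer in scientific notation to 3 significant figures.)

[H⁺] = 10^(−pH) = 10^(−2.00) = 1.000e-02 M. For HA ⇌ H⁺ + A⁻, Ka = [H⁺][A⁻]/[HA] = [H⁺]² / ([HA]₀ − [H⁺]) = (1.000e-02)² / (0.143 − 1.000e-02) = 7.52e-04.

K_a = 7.52e-04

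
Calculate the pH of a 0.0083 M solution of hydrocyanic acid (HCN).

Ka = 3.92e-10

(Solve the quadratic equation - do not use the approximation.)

x² + Ka×x - Ka×C = 0. Using quadratic formula: [H⁺] = 1.8036e-06

pH = 5.74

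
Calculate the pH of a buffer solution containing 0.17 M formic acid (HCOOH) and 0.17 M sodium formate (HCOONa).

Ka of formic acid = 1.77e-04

pKa = -log(1.77e-04) = 3.75. pH = pKa + log([A⁻]/[HA]) = 3.75 + log(0.17/0.17)

pH = 3.75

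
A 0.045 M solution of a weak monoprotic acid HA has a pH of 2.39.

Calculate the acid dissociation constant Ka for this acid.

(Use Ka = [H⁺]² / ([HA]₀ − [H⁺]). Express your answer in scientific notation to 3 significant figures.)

[H⁺] = 10^(−pH) = 10^(−2.39) = 4.074e-03 M. For HA ⇌ H⁺ + A⁻, Ka = [H⁺][A⁻]/[HA] = [H⁺]² / ([HA]₀ − [H⁺]) = (4.074e-03)² / (0.045 − 4.074e-03) = 4.06e-04.

K_a = 4.06e-04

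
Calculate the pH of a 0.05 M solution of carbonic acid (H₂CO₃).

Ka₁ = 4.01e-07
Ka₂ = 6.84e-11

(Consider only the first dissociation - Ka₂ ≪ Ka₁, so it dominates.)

First dissociation dominates. From Ka₁ = [H⁺][HA⁻]/[H₂A], x² + Ka₁·x − Ka₁·C = 0 with C = 0.05 M and Ka₁ = 4.01e-07. Solving: [H⁺] = (−Ka₁ + √(Ka₁² + 4·Ka₁·C)) / 2 = 1.4140e-04 M. pH = -log(1.4140e-04) = 3.85.

pH = 3.85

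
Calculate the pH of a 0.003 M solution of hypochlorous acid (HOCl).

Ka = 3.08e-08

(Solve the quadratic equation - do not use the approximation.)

x² + Ka×x - Ka×C = 0. Using quadratic formula: [H⁺] = 9.5971e-06

pH = 5.02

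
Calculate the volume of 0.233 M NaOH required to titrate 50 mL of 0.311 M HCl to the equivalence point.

At equivalence: moles acid = moles base. moles HCl = 0.311 × 50/1000 = 0.01555 mol. V_base = moles / 0.233 × 1000 = 66.7 mL.

V_{base} = 66.7 mL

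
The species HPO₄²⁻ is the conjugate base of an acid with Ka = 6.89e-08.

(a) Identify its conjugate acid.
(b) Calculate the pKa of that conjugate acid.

(a) The conjugate acid is formed by adding one H⁺ to HPO₄²⁻, giving H₂PO₄⁻. (b) pKa = -log(Ka) = -log(6.89e-08) = 7.16.

Conjugate acid: H₂PO₄⁻; pK_a = 7.16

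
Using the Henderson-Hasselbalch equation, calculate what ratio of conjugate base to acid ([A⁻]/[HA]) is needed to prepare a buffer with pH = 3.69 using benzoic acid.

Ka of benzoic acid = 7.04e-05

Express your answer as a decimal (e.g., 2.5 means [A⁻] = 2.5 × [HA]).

pKa = -log(7.04e-05) = 4.1524. pH = pKa + log([A⁻]/[HA]), so log([A⁻]/[HA]) = pH − pKa = 3.69 − 4.1524 = -0.4624. [A⁻]/[HA] = 10^(-0.4624) = 0.345

[A⁻]/[HA] = 0.345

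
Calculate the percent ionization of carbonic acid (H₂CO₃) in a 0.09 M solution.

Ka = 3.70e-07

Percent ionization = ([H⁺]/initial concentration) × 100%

Using Ka equilibrium: x² + Ka×x - Ka×C = 0. Solving: [H⁺] = 1.8230e-04. Percent = (1.8230e-04/0.09) × 100

Percent ionization = 0.203%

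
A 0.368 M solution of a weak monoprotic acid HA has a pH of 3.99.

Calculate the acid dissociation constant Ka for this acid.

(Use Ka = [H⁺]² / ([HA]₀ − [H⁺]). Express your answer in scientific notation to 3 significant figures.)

[H⁺] = 10^(−pH) = 10^(−3.99) = 1.023e-04 M. For HA ⇌ H⁺ + A⁻, Ka = [H⁺][A⁻]/[HA] = [H⁺]² / ([HA]₀ − [H⁺]) = (1.023e-04)² / (0.368 − 1.023e-04) = 2.85e-08.

K_a = 2.85e-08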